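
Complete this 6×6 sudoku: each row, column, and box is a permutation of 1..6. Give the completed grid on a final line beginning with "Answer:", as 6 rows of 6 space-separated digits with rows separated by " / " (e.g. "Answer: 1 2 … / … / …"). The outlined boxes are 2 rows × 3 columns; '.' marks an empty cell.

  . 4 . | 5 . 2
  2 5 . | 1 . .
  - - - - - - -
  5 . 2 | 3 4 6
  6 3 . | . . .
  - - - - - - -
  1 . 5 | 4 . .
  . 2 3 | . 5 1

Step 1. [r5c5∈{2,3,6}] across row 5, 2 lands solely at r5c5. So r5c5=2.
Step 2. [r2c3∈{6}] nothing but 6 survives at r2c3 ⇒ r2c3=6.
Step 3. [r2c5∈{3}] r2c5 has the single candidate 3. So r2c5=3.
Step 4. [r4c3∈{1,4}] 4 has one home in row 4: r4c3 ⇒ r4c3=4.
Step 5. [r4c4∈{2}] r4c4's peers cover all but 2. So r4c4=2.
Step 6. [r5c6∈{3}] r5c6 has the single candidate 3 ⇒ r5c6=3.
Step 7. [r1c1∈{3}] nothing but 3 survives at r1c1. So r1c1=3.
Step 8. [r5c2∈{6}] r5c2's peers cover all but 6, so r5c2=6.
Step 9. [r4c5∈{1}] r4c5's peers cover all but 1 ⇒ r4c5=1.
Step 10. [r4c6∈{5}] nothing but 5 survives at r4c6. So r4c6=5.
Step 11. [r6c1∈{4}] only 4 remains possible at r6c1. So r6c1=4.
Step 12. [r1c3∈{1}] r1c3 is down to just 1, so r1c3=1.
Step 13. [r6c4∈{6}] nothing but 6 survives at r6c4 ⇒ r6c4=6.
Step 14. [r1c5∈{6}] r1c5 has the single candidate 6. So r1c5=6.
Step 15. [r3c2∈{1}] r3c2's peers cover all but 1. So r3c2=1.
Step 16. [r2c6∈{4}] nothing but 4 survives at r2c6, so r2c6=4.

Answer: 3 4 1 5 6 2 / 2 5 6 1 3 4 / 5 1 2 3 4 6 / 6 3 4 2 1 5 / 1 6 5 4 2 3 / 4 2 3 6 5 1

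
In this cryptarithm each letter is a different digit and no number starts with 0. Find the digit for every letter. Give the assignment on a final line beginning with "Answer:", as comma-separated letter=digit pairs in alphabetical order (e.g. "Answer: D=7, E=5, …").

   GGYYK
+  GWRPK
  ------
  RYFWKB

Step 1. [col 1: K + K ≡ B (mod 10)] column 1 (K + K ≡ B (mod 10), carry-in 0) doesn't pin B yet; pick B=8 and continue ⇒ B=8.
Step 2. [col 1: K + K ≡ B (mod 10)] no forcing yet in column 1 (carry-in 0); K=9 is free and consistent — try it ⇒ K=9.
Step 3. [R] R is the leading digit of a 6-digit sum of two 5-digit numbers; the final carry is exactly 1 ⇒ R=1.
Step 4. [col 2: Y + P ≡ K (mod 10)] Y=3 is one option consistent with column 2 (Y + P ≡ K (mod 10), carry-in 1) — take it, so Y=3.
Step 5. [col 2: Y + P ≡ K (mod 10)] column 2: given Y=3, K=9, carry-in 1, and digits 1,3,8,9 already taken and all letters distinct, Y+P≡K (mod 10) forces P=5. So P=5.
Step 6. [col 3: Y + R ≡ W (mod 10)] from column 3 (Y=3, R=1, carry-in 0, digits 1,3,5,8,9 already taken and all letters distinct): W must equal 4. So W=4.
Step 7. [col 4: G + W ≡ F (mod 10)] column 4 (G + W ≡ F (mod 10), carry-in 0) doesn't pin G yet; pick G=6 and continue ⇒ G=6.
Step 8. [col 4: G + W ≡ F (mod 10)] in column 4 we have G+W≡F with carry-in 0; given G=6, W=4 and digits 1,3,4,5,6,8,9 already taken and all letters distinct, that pins F to 0 ⇒ F=0.

Answer: B=8, F=0, G=6, K=9, P=5, R=1, W=4, Y=3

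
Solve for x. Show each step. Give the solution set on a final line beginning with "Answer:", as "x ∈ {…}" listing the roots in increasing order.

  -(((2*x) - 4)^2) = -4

Step 1. [-(((2*x) - 4)^2) = -4] flip signs both sides. So neg: ((2*x) - 4)^2 = 4.
Step 2. [((2*x) - 4)^2 = 4] 4 ≥ 0, LHS is (·)² — take ±√, so sqrt: (2*x) - 4 = 2 or -2.
Step 3. [(2*x) - 4 = 2 or -2] common factor 2 (LHS and 2 or -2) — divide through ⇒ factor: x - 2 = 1 or -1.
Step 4. [x - 2 = 1 or -1] peel the -2: add 2 from each side. So sub: x = 3 or 1.

Answer: x ∈ {1, 3}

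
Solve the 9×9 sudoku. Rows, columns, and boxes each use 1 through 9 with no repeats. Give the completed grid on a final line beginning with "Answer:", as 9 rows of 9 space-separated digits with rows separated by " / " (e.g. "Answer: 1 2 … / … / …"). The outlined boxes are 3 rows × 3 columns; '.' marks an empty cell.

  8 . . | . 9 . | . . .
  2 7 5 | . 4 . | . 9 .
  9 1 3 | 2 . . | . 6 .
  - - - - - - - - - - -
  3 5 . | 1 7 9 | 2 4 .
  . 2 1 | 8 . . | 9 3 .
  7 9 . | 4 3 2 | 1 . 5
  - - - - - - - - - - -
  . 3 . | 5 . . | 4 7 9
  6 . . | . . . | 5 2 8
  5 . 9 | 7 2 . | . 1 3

Step 1. [r8c2∈{4}] r8c2's peers cover all but 4, so r8c2=4.
Step 2. [r1c2∈{6}] r1c2's peers cover all but 6. So r1c2=6.
Step 3. [r1c4∈{3}] only 3 remains possible at r1c4. So r1c4=3.
Step 4. [r1c7∈{7}] r1c7's peers cover all but 7, so r1c7=7.
Step 5. [r3c7∈{8}] only 8 remains possible at r3c7, so r3c7=8.
Step 6. [r7c5∈{1,6,8}] col 5 places 8 nowhere but r7c5 ⇒ r7c5=8.
Step 7. [r7c6∈{1,6}] row 7 places 6 nowhere but r7c6, so r7c6=6.
Step 8. [r3c5∈{5}] r3c5 is down to just 5 ⇒ r3c5=5.
Step 9. [r1c6∈{1}] r1c6 is down to just 1. So r1c6=1.
Step 10. [r4c3∈{6,8}] 8 has one home in row 4: r4c3. So r4c3=8.
Step 11. [r5c9∈{6,7}] row 5 places 7 nowhere but r5c9 ⇒ r5c9=7.
Step 12. [r3c9∈{4}] only 4 remains possible at r3c9 ⇒ r3c9=4.
Step 13. [r6c8∈{8}] r6c8 has the single candidate 8. So r6c8=8.
Step 14. [r8c6∈{3}] r8c6 is down to just 3. So r8c6=3.
Step 15. [r2c9∈{1}] nothing but 1 survives at r2c9. So r2c9=1.
Step 16. [r1c8∈{5}] only 5 remains possible at r1c8. So r1c8=5.
Step 17. [r5c1∈{4}] nothing but 4 survives at r5c1, so r5c1=4.
Step 18. [r9c6∈{4}] r9c6's peers cover all but 4 ⇒ r9c6=4.
Step 19. [r2c4∈{6}] nothing but 6 survives at r2c4. So r2c4=6.
Step 20. [r5c5∈{6}] r5c5 has the single candidate 6, so r5c5=6.
Step 21. [r3c6∈{7}] r3c6 has the single candidate 7, so r3c6=7.
Step 22. [r6c3∈{6}] nothing but 6 survives at r6c3, so r6c3=6.
Step 23. [r1c9∈{2}] only 2 remains possible at r1c9 ⇒ r1c9=2.
Step 24. [r8c5∈{1}] nothing but 1 survives at r8c5, so r8c5=1.
Step 25. [r1c3∈{4}] r1c3's peers cover all but 4. So r1c3=4.
Step 26. [r2c6∈{8}] only 8 remains possible at r2c6 ⇒ r2c6=8.
Step 27. [r9c2∈{8}] nothing but 8 survives at r9c2 ⇒ r9c2=8.
Step 28. [r5c6∈{5}] r5c6 is down to just 5 ⇒ r5c6=5.
Step 29. [r2c7∈{3}] nothing but 3 survives at r2c7 ⇒ r2c7=3.
Step 30. [r8c3∈{7}] r8c3 has the single candidate 7 ⇒ r8c3=7.
Step 31. [r9c7∈{6}] only 6 remains possible at r9c7. So r9c7=6.
Step 32. [r7c3∈{2}] r7c3 is down to just 2, so r7c3=2.
Step 33. [r4c9∈{6}] r4c9 has the single candidate 6, so r4c9=6.
Step 34. [r7c1∈{1}] nothing but 1 survives at r7c1, so r7c1=1.
Step 35. [r8c4∈{9}] r8c4 has the single candidate 9 ⇒ r8c4=9.

Answer: 8 6 4 3 9 1 7 5 2 / 2 7 5 6 4 8 3 9 1 / 9 1 3 2 5 7 8 6 4 / 3 5 8 1 7 9 2 4 6 / 4 2 1 8 6 5 9 3 7 / 7 9 6 4 3 2 1 8 5 / 1 3 2 5 8 6 4 7 9 / 6 4 7 9 1 3 5 2 8 / 5 8 9 7 2 4 6 1 3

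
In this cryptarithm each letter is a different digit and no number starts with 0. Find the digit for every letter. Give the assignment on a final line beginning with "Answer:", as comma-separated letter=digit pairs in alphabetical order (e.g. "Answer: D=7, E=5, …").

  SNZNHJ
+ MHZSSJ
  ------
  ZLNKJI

Step 1. [col 1: J + J ≡ I (mod 10)] several values work for I in column 1 (J + J ≡ I (mod 10), carry-in 0); try I=8. So I=8.
Step 2. [col 1: J + J ≡ I (mod 10)] no forcing yet in column 1 (carry-in 0); J=9 is free and consistent — try it ⇒ J=9.
Step 3. [col 2: H + S ≡ J (mod 10)] no forcing yet in column 2 (carry-in 1); S=1 is free and consistent — try it. So S=1.
Step 4. [col 2: H + S ≡ J (mod 10)] column 2: given S=1, J=9, carry-in 1, and digits 1,8,9 already taken and all letters distinct, H+S≡J (mod 10) forces H=7. So H=7.
Step 5. [col 3: N + S ≡ K (mod 10)] K=3 is one option consistent with column 3 (N + S ≡ K (mod 10), carry-in 0) — take it, so K=3.
Step 6. [col 3: N + S ≡ K (mod 10)] column 3: given S=1, K=3, carry-in 0, and digits 1,3,7,8,9 already taken and all letters distinct, N+S≡K (mod 10) forces N=2. So N=2.
Step 7. [col 4: Z + Z ≡ N (mod 10)] in column 4 we have Z+Z≡N with carry-in 0; given N=2 and digits 1,2,3,7,8,9 already taken and all letters distinct, that pins Z to 6 ⇒ Z=6.
Step 8. [col 5: N + H ≡ L (mod 10)] column 5: given N=2, H=7, carry-in 1, and digits 1,2,3,6,7,8,9 already taken and all letters distinct, N+H≡L (mod 10) forces L=0 ⇒ L=0.
Step 9. [col 6: S + M ≡ Z (mod 10)] in column 6 we have S+M≡Z with carry-in 1; given S=1, Z=6 and digits 0,1,2,3,6,7,8,9 already taken and all letters distinct, that pins M to 4. So M=4.

Answer: H=7, I=8, J=9, K=3, L=0, M=4, N=2, S=1, Z=6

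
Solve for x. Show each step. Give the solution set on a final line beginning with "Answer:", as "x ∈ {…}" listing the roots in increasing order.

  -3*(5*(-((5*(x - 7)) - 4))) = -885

Step 1. [-3*(5*(-((5*(x - 7)) - 4))) = -885] divide by the outer -3 ⇒ div: 5*(-((5*(x - 7)) - 4)) = 295.
Step 2. [5*(-((5*(x - 7)) - 4)) = 295] 5 out front; divide by 5. So div: -((5*(x - 7)) - 4) = 59.
Step 3. [-((5*(x - 7)) - 4) = 59] LHS negated; negate both sides ⇒ neg: (5*(x - 7)) - 4 = -59.
Step 4. [(5*(x - 7)) - 4 = -59] 4 comes off first (add 4). So sub: 5*(x - 7) = -55.
Step 5. [5*(x - 7) = -55] 5 out front; divide by 5. So div: x - 7 = -11.
Step 6. [x - 7 = -11] peel the -7: add 7 from each side, so sub: x = -4.

Answer: x ∈ {-4}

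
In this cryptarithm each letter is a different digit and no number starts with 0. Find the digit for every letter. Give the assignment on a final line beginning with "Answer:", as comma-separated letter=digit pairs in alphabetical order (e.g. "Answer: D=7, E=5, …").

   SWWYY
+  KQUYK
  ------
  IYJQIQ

Step 1. [col 1: Y + K ≡ Q (mod 10)] Q=4 is one option consistent with column 1 (Y + K ≡ Q (mod 10), carry-in 0) — take it. So Q=4.
Step 2. [col 1: Y + K ≡ Q (mod 10)] several values work for K in column 1 (Y + K ≡ Q (mod 10), carry-in 0); try K=9. So K=9.
Step 3. [I] adding two 5-digit numbers gives at most 5+1 digits, and here it does — I is that final carry and must be 1, so I=1.
Step 4. [col 1: Y + K ≡ Q (mod 10)] column 1: given K=9, Q=4, carry-in 0, and digits 1,4,9 already taken and all letters distinct, Y+K≡Q (mod 10) forces Y=5 ⇒ Y=5.
Step 5. [col 3: W + U ≡ Q (mod 10)] W=3 is one option consistent with column 3 (W + U ≡ Q (mod 10), carry-in 1) — take it ⇒ W=3.
Step 6. [col 3: W + U ≡ Q (mod 10)] column 3: given W=3, Q=4, carry-in 1, and digits 1,3,4,5,9 already taken and all letters distinct, W+U≡Q (mod 10) forces U=0 ⇒ U=0.
Step 7. [col 4: W + Q ≡ J (mod 10)] from column 4 (W=3, Q=4, carry-in 0, digits 0,1,3,4,5,9 already taken and all letters distinct): J must equal 7. So J=7.
Step 8. [col 5: S + K ≡ Y (mod 10)] column 5: given K=9, Y=5, carry-in 0, and digits 0,1,3,4,5,7,9 already taken and all letters distinct, S+K≡Y (mod 10) forces S=6, so S=6.

Answer: I=1, J=7, K=9, Q=4, S=6, U=0, W=3, Y=5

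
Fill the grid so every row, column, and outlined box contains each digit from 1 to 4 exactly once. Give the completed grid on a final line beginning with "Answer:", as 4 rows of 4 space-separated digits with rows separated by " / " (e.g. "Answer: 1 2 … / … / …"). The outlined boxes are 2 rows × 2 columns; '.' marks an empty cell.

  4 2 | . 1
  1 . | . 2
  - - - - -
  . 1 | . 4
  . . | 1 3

Step 1. [r1c3∈{3}] nothing but 3 survives at r1c3 ⇒ r1c3=3.
Step 2. [r3c3∈{2}] r3c3 has the single candidate 2. So r3c3=2.
Step 3. [r3c1∈{3}] only 3 remains possible at r3c1 ⇒ r3c1=3.
Step 4. [r2c3∈{4}] r2c3 has the single candidate 4, so r2c3=4.
Step 5. [r2c2∈{3}] r2c2 has the single candidate 3, so r2c2=3.
Step 6. [r4c1∈{2}] r4c1 has the single candidate 2 ⇒ r4c1=2.
Step 7. [r4c2∈{4}] nothing but 4 survives at r4c2. So r4c2=4.

Answer: 4 2 3 1 / 1 3 4 2 / 3 1 2 4 / 2 4 1 3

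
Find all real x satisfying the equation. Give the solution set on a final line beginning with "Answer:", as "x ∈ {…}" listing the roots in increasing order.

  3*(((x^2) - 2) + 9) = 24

Step 1. [3*(((x^2) - 2) + 9) = 24] 3·(inner) — divide through by 3, so div: ((x^2) - 2) + 9 = 8.
Step 2. [((x^2) - 2) + 9 = 8] +9 is outermost — subtract 9 both sides. So sub: (x^2) - 2 = -1.
Step 3. [(x^2) - 2 = -1] 2 comes off first (add 2), so sub: x^2 = 1.
Step 4. [x^2 = 1] √ both sides: 1 ≥ 0 gives two branches. So sqrt: x = 1 or -1.

Answer: x ∈ {-1, 1}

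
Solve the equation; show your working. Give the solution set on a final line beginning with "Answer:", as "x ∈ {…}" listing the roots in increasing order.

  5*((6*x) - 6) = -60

Step 1. [5*((6*x) - 6) = -60] 5·(inner) — divide through by 5 ⇒ div: (6*x) - 6 = -12.
Step 2. [(6*x) - 6 = -12] common factor 6 (LHS and -12) — divide through, so factor: x - 1 = -2.
Step 3. [x - 1 = -2] peel the -1: add 1 from each side. So sub: x = -1.

Answer: x ∈ {-1}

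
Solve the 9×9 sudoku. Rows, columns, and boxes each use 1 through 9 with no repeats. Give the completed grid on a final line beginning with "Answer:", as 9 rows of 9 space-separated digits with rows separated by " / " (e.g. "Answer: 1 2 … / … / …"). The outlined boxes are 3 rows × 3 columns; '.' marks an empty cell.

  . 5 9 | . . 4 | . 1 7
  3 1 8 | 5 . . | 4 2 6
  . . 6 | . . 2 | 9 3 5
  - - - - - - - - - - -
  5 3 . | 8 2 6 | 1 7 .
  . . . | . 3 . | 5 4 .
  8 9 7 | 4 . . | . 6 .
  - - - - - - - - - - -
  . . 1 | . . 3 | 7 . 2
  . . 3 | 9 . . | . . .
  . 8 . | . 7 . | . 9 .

Step 1. [r8c6∈{1,5,8}] r8c6 is the only open cell in col 6 admitting 8 ⇒ r8c6=8.
Step 2. [r7c4∈{6}] r7c4 is down to just 6, so r7c4=6.
Step 3. [r7c2∈{4}] nothing but 4 survives at r7c2 ⇒ r7c2=4.
Step 4. [r5c1∈{1,2,6}] in col 1, 1 fits only at r5c1, so r5c1=1.
Step 5. [r7c5∈{5}] r7c5 is down to just 5. So r7c5=5.
Step 6. [r9c6∈{1}] r9c6's peers cover all but 1 ⇒ r9c6=1.
Step 7. [r8c7∈{6}] only 6 remains possible at r8c7, so r8c7=6.
Step 8. [r2c6∈{7,9}] in row 2, 7 fits only at r2c6. So r2c6=7.
Step 9. [r9c7∈{3}] r9c7's peers cover all but 3 ⇒ r9c7=3.
Step 10. [r3c5∈{1,8}] 8 has one home in row 3: r3c5. So r3c5=8.
Step 11. [r5c3∈{2}] r5c3's peers cover all but 2. So r5c3=2.
Step 12. [r8c2∈{2,7}] col 2 places 2 nowhere but r8c2 ⇒ r8c2=2.
Step 13. [r3c1∈{4,7}] 4 has one home in row 3: r3c1, so r3c1=4.
Step 14. [r5c6∈{9}] nothing but 9 survives at r5c6. So r5c6=9.
Step 15. [r9c9∈{4}] r9c9 is down to just 4, so r9c9=4.
Step 16. [r3c2∈{7}] r3c2 is down to just 7 ⇒ r3c2=7.
Step 17. [r8c1∈{7}] r8c1 is down to just 7 ⇒ r8c1=7.
Step 18. [r9c4∈{2}] r9c4 has the single candidate 2. So r9c4=2.
Step 19. [r1c4∈{3}] r1c4's peers cover all but 3 ⇒ r1c4=3.
Step 20. [r5c2∈{6}] r5c2 has the single candidate 6. So r5c2=6.
Step 21. [r7c1∈{9}] r7c1 has the single candidate 9, so r7c1=9.
Step 22. [r1c1∈{2}] r1c1 is down to just 2 ⇒ r1c1=2.
Step 23. [r4c3∈{4}] r4c3 has the single candidate 4 ⇒ r4c3=4.
Step 24. [r6c7∈{2}] nothing but 2 survives at r6c7 ⇒ r6c7=2.
Step 25. [r5c4∈{7}] r5c4's peers cover all but 7, so r5c4=7.
Step 26. [r2c5∈{9}] nothing but 9 survives at r2c5. So r2c5=9.
Step 27. [r8c8∈{5}] nothing but 5 survives at r8c8, so r8c8=5.
Step 28. [r9c1∈{6}] only 6 remains possible at r9c1, so r9c1=6.
Step 29. [r6c5∈{1}] r6c5 is down to just 1, so r6c5=1.
Step 30. [r8c9∈{1}] only 1 remains possible at r8c9, so r8c9=1.
Step 31. [r7c8∈{8}] r7c8 has the single candidate 8. So r7c8=8.
Step 32. [r8c5∈{4}] only 4 remains possible at r8c5. So r8c5=4.
Step 33. [r1c5∈{6}] r1c5 has the single candidate 6. So r1c5=6.
Step 34. [r6c9∈{3}] r6c9 is down to just 3 ⇒ r6c9=3.
Step 35. [r6c6∈{5}] nothing but 5 survives at r6c6, so r6c6=5.
Step 36. [r5c9∈{8}] r5c9's peers cover all but 8, so r5c9=8.
Step 37. [r1c7∈{8}] only 8 remains possible at r1c7, so r1c7=8.
Step 38. [r9c3∈{5}] r9c3 has the single candidate 5 ⇒ r9c3=5.
Step 39. [r3c4∈{1}] r3c4's peers cover all but 1 ⇒ r3c4=1.
Step 40. [r4c9∈{9}] only 9 remains possible at r4c9 ⇒ r4c9=9.

Answer: 2 5 9 3 6 4 8 1 7 / 3 1 8 5 9 7 4 2 6 / 4 7 6 1 8 2 9 3 5 / 5 3 4 8 2 6 1 7 9 / 1 6 2 7 3 9 5 4 8 / 8 9 7 4 1 5 2 6 3 / 9 4 1 6 5 3 7 8 2 / 7 2 3 9 4 8 6 5 1 / 6 8 5 2 7 1 3 9 4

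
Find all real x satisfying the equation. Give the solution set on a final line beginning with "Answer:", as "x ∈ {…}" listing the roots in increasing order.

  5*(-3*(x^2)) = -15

Step 1. [5*(-3*(x^2)) = -15] LHS = 5·(…); ÷5 both sides, so div: -3*(x^2) = -3.
Step 2. [-3*(x^2) = -3] -3 out front; divide by -3. So div: x^2 = 1.
Step 3. [x^2 = 1] √ both sides: 1 ≥ 0 gives two branches, so sqrt: x = 1 or -1.

Answer: x ∈ {-1, 1}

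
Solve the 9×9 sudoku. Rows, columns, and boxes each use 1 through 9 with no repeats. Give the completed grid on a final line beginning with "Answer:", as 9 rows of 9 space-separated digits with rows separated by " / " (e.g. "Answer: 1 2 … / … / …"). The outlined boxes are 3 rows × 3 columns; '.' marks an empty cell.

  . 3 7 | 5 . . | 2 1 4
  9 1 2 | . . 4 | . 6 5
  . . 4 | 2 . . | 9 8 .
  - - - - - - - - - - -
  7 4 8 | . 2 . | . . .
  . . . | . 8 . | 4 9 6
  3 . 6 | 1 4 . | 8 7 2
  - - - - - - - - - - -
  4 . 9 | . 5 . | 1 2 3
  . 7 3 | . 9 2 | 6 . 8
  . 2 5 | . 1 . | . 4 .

Step 1. [r2c4∈{3,7,8}] r2c4 is the only open cell in row 2 admitting 8, so r2c4=8.
Step 2. [r4c4∈{3,6,9}] r4c4 is the only open cell in col 4 admitting 9, so r4c4=9.
Step 3. [r4c6∈{3,5,6}] across row 4, 6 lands solely at r4c6 ⇒ r4c6=6.
Step 4. [r3c9∈{7}] r3c9's peers cover all but 7 ⇒ r3c9=7.
Step 5. [r5c2∈{5}] nothing but 5 survives at r5c2. So r5c2=5.
Step 6. [r3c2∈{6}] nothing but 6 survives at r3c2, so r3c2=6.
Step 7. [r3c5∈{3}] r3c5 has the single candidate 3 ⇒ r3c5=3.
Step 8. [r4c8∈{3,5}] 3 has one home in col 8: r4c8, so r4c8=3.
Step 9. [r7c4∈{6,7}] across row 7, 6 lands solely at r7c4. So r7c4=6.
Step 10. [r7c6∈{7,8}] 7 has one home in row 7: r7c6 ⇒ r7c6=7.
Step 11. [r9c4∈{3}] r9c4's peers cover all but 3 ⇒ r9c4=3.
Step 12. [r1c1∈{8}] only 8 remains possible at r1c1, so r1c1=8.
Step 13. [r5c1∈{1,2}] r5c1 is the only open cell in row 5 admitting 2. So r5c1=2.
Step 14. [r9c1∈{6}] nothing but 6 survives at r9c1, so r9c1=6.
Step 15. [r5c6∈{3}] r5c6's peers cover all but 3 ⇒ r5c6=3.
Step 16. [r9c9∈{9}] r9c9's peers cover all but 9. So r9c9=9.
Step 17. [r5c3∈{1}] r5c3 has the single candidate 1, so r5c3=1.
Step 18. [r3c6∈{1}] r3c6 has the single candidate 1 ⇒ r3c6=1.
Step 19. [r6c6∈{5}] r6c6 is down to just 5. So r6c6=5.
Step 20. [r8c8∈{5}] r8c8 has the single candidate 5. So r8c8=5.
Step 21. [r5c4∈{7}] r5c4 is down to just 7, so r5c4=7.
Step 22. [r3c1∈{5}] r3c1 is down to just 5, so r3c1=5.
Step 23. [r8c1∈{1}] r8c1 has the single candidate 1. So r8c1=1.
Step 24. [r2c5∈{7}] nothing but 7 survives at r2c5. So r2c5=7.
Step 25. [r1c5∈{6}] r1c5 has the single candidate 6. So r1c5=6.
Step 26. [r9c6∈{8}] r9c6 has the single candidate 8 ⇒ r9c6=8.
Step 27. [r4c7∈{5}] r4c7 is down to just 5, so r4c7=5.
Step 28. [r1c6∈{9}] r1c6 has the single candidate 9 ⇒ r1c6=9.
Step 29. [r2c7∈{3}] r2c7's peers cover all but 3, so r2c7=3.
Step 30. [r9c7∈{7}] r9c7 is down to just 7 ⇒ r9c7=7.
Step 31. [r6c2∈{9}] r6c2 is down to just 9. So r6c2=9.
Step 32. [r4c9∈{1}] nothing but 1 survives at r4c9, so r4c9=1.
Step 33. [r8c4∈{4}] r8c4 has the single candidate 4. So r8c4=4.
Step 34. [r7c2∈{8}] r7c2 has the single candidate 8. So r7c2=8.

Answer: 8 3 7 5 6 9 2 1 4 / 9 1 2 8 7 4 3 6 5 / 5 6 4 2 3 1 9 8 7 / 7 4 8 9 2 6 5 3 1 / 2 5 1 7 8 3 4 9 6 / 3 9 6 1 4 5 8 7 2 / 4 8 9 6 5 7 1 2 3 / 1 7 3 4 9 2 6 5 8 / 6 2 5 3 1 8 7 4 9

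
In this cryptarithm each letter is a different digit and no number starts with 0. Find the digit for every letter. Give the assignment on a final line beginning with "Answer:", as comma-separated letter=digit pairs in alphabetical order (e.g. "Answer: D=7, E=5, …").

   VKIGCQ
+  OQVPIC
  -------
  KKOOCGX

Step 1. [col 1: Q + C ≡ X (mod 10)] no forcing yet in column 1 (carry-in 0); Q=6 is free and consistent — try it, so Q=6.
Step 2. [col 1: Q + C ≡ X (mod 10)] several values work for C in column 1 (Q + C ≡ X (mod 10), carry-in 0); try C=3. So C=3.
Step 3. [K] adding two 6-digit numbers gives at most 6+1 digits, and here it does — K is that final carry and must be 1. So K=1.
Step 4. [col 1: Q + C ≡ X (mod 10)] column 1: given Q=6, C=3, carry-in 0, and digits 1,3,6 already taken and all letters distinct, Q+C≡X (mod 10) forces X=9, so X=9.
Step 5. [col 2: C + I ≡ G (mod 10)] column 2 (C + I ≡ G (mod 10), carry-in 0) doesn't pin G yet; pick G=5 and continue ⇒ G=5.
Step 6. [col 2: C + I ≡ G (mod 10)] in column 2 we have C+I≡G with carry-in 0; given C=3, G=5 and digits 1,3,5,6,9 already taken and all letters distinct, that pins I to 2, so I=2.
Step 7. [col 3: G + P ≡ C (mod 10)] from column 3 (G=5, C=3, carry-in 0, digits 1,2,3,5,6,9 already taken and all letters distinct): P must equal 8, so P=8.
Step 8. [col 4: I + V ≡ O (mod 10)] column 4 (I + V ≡ O (mod 10), carry-in 1) doesn't pin O yet; pick O=7 and continue. So O=7.
Step 9. [col 4: I + V ≡ O (mod 10)] column 4 reads I+V+carry(1)=O with I=2, O=7; with digits 1,2,3,5,6,7,8,9 already taken and all letters distinct, the only value for V is 4, so V=4.

Answer: C=3, G=5, I=2, K=1, O=7, P=8, Q=6, V=4, X=9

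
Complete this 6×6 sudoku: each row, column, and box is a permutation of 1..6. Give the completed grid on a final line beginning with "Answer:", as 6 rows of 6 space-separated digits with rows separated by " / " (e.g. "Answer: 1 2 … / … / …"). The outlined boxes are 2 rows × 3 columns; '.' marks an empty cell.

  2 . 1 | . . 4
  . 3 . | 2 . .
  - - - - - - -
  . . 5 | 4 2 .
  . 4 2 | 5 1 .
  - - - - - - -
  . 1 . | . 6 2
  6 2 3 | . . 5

Step 1. [r1c2∈{5,6}] r1c2 is the only open cell in col 2 admitting 5. So r1c2=5.
Step 2. [r4c6∈{3,6}] in row 4, 6 fits only at r4c6, so r4c6=6.
Step 3. [r2c1∈{4}] r2c1 is down to just 4. So r2c1=4.
Step 4. [r1c5∈{3}] r1c5 is down to just 3, so r1c5=3.
Step 5. [r3c1∈{1,3}] row 3 places 1 nowhere but r3c1. So r3c1=1.
Step 6. [r6c4∈{1}] nothing but 1 survives at r6c4, so r6c4=1.
Step 7. [r3c6∈{3}] r3c6 has the single candidate 3, so r3c6=3.
Step 8. [r2c3∈{6}] r2c3 is down to just 6. So r2c3=6.
Step 9. [r3c2∈{6}] r3c2 is down to just 6, so r3c2=6.
Step 10. [r5c1∈{5}] nothing but 5 survives at r5c1 ⇒ r5c1=5.
Step 11. [r1c4∈{6}] r1c4 is down to just 6, so r1c4=6.
Step 12. [r2c5∈{5}] nothing but 5 survives at r2c5 ⇒ r2c5=5.
Step 13. [r5c3∈{4}] r5c3 is down to just 4 ⇒ r5c3=4.
Step 14. [r5c4∈{3}] r5c4 has the single candidate 3, so r5c4=3.
Step 15. [r6c5∈{4}] only 4 remains possible at r6c5 ⇒ r6c5=4.
Step 16. [r2c6∈{1}] r2c6 has the single candidate 1, so r2c6=1.
Step 17. [r4c1∈{3}] r4c1's peers cover all but 3, so r4c1=3.

Answer: 2 5 1 6 3 4 / 4 3 6 2 5 1 / 1 6 5 4 2 3 / 3 4 2 5 1 6 / 5 1 4 3 6 2 / 6 2 3 1 4 5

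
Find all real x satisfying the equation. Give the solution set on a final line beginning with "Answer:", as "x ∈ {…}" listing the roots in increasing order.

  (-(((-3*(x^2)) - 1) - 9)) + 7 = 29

Step 1. [(-(((-3*(x^2)) - 1) - 9)) + 7 = 29] the outer +7 inverts by subtracting 7 ⇒ sub: -(((-3*(x^2)) - 1) - 9) = 22.
Step 2. [-(((-3*(x^2)) - 1) - 9) = 22] flip signs both sides. So neg: ((-3*(x^2)) - 1) - 9 = -22.
Step 3. [((-3*(x^2)) - 1) - 9 = -22] 9 comes off first (add 9). So sub: (-3*(x^2)) - 1 = -13.
Step 4. [(-3*(x^2)) - 1 = -13] peel the -1: add 1 from each side. So sub: -3*(x^2) = -12.
Step 5. [-3*(x^2) = -12] leading coefficient -3: divide by -3 ⇒ div: x^2 = 4.
Step 6. [x^2 = 4] √ both sides: 4 ≥ 0 gives two branches ⇒ sqrt: x = 2 or -2.

Answer: x ∈ {-2, 2}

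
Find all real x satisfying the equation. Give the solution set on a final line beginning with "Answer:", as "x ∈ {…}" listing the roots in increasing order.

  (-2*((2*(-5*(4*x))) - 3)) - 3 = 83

Step 1. [(-2*((2*(-5*(4*x))) - 3)) - 3 = 83] -3 is outermost — add 3 both sides ⇒ sub: -2*((2*(-5*(4*x))) - 3) = 86.
Step 2. [-2*((2*(-5*(4*x))) - 3) = 86] LHS = -2·(…); ÷-2 both sides. So div: (2*(-5*(4*x))) - 3 = -43.
Step 3. [(2*(-5*(4*x))) - 3 = -43] 3 comes off first (add 3), so sub: 2*(-5*(4*x)) = -40.
Step 4. [2*(-5*(4*x)) = -40] LHS = 2·(…); ÷2 both sides ⇒ div: -5*(4*x) = -20.
Step 5. [-5*(4*x) = -20] LHS = -5·(…); ÷-5 both sides, so div: 4*x = 4.
Step 6. [4*x = 4] divide by the outer 4. So div: x = 1.

Answer: x ∈ {1}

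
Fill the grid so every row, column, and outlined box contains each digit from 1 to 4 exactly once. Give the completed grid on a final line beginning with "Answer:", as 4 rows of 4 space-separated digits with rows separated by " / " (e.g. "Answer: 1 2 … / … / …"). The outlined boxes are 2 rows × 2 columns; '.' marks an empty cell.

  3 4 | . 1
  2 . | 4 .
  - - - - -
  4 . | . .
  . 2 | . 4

Step 1. [r4c3∈{1,3}] 3 has one home in row 4: r4c3 ⇒ r4c3=3.
Step 2. [r3c3∈{1,2}] col 3 places 1 nowhere but r3c3, so r3c3=1.
Step 3. [r4c1∈{1}] r4c1 has the single candidate 1. So r4c1=1.
Step 4. [r2c2∈{1}] only 1 remains possible at r2c2, so r2c2=1.
Step 5. [r1c3∈{2}] r1c3's peers cover all but 2. So r1c3=2.
Step 6. [r3c4∈{2}] only 2 remains possible at r3c4. So r3c4=2.
Step 7. [r2c4∈{3}] only 3 remains possible at r2c4, so r2c4=3.
Step 8. [r3c2∈{3}] r3c2's peers cover all but 3 ⇒ r3c2=3.

Answer: 3 4 2 1 / 2 1 4 3 / 4 3 1 2 / 1 2 3 4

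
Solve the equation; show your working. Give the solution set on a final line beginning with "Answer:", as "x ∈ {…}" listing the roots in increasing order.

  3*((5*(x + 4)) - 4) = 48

Step 1. [3*((5*(x + 4)) - 4) = 48] leading coefficient 3: divide by 3 ⇒ div: (5*(x + 4)) - 4 = 16.
Step 2. [(5*(x + 4)) - 4 = 16] 4 comes off first (add 4). So sub: 5*(x + 4) = 20.
Step 3. [5*(x + 4) = 20] leading coefficient 5: divide by 5 ⇒ div: x + 4 = 4.
Step 4. [x + 4 = 4] 4 comes off first (subtract 4) ⇒ sub: x = 0.

Answer: x ∈ {0}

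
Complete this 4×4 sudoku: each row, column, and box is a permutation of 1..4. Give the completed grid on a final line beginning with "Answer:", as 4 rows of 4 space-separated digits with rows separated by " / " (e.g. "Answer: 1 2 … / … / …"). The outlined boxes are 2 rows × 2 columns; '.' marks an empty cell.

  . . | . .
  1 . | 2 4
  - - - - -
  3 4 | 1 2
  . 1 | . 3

Step 1. [r1c2∈{2,3}] across col 2, 2 lands solely at r1c2 ⇒ r1c2=2.
Step 2. [r2c2∈{3}] r2c2's peers cover all but 3 ⇒ r2c2=3.
Step 3. [r1c3∈{3}] r1c3 is down to just 3, so r1c3=3.
Step 4. [r1c1∈{4}] r1c1's peers cover all but 4, so r1c1=4.
Step 5. [r1c4∈{1}] only 1 remains possible at r1c4. So r1c4=1.
Step 6. [r4c1∈{2}] r4c1 is down to just 2. So r4c1=2.
Step 7. [r4c3∈{4}] r4c3's peers cover all but 4. So r4c3=4.

Answer: 4 2 3 1 / 1 3 2 4 / 3 4 1 2 / 2 1 4 3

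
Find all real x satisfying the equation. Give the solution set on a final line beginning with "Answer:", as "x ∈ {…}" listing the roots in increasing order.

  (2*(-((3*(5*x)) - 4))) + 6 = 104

Step 1. [(2*(-((3*(5*x)) - 4))) + 6 = 104] 2 | LHS and 2 | 104: pull 2 out, so factor: (-((3*(5*x)) - 4)) + 3 = 52.
Step 2. [(-((3*(5*x)) - 4)) + 3 = 52] subtract 3: x sits inside (… + 3), so sub: -((3*(5*x)) - 4) = 49.
Step 3. [-((3*(5*x)) - 4) = 49] flip signs both sides, so neg: (3*(5*x)) - 4 = -49.
Step 4. [(3*(5*x)) - 4 = -49] 4 comes off first (add 4), so sub: 3*(5*x) = -45.
Step 5. [3*(5*x) = -45] leading coefficient 3: divide by 3, so div: 5*x = -15.
Step 6. [5*x = -15] 5·(inner) — divide through by 5. So div: x = -3.

Answer: x ∈ {-3}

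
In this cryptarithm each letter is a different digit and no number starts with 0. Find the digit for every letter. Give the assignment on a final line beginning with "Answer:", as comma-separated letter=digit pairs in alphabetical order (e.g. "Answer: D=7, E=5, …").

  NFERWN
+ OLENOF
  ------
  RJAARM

Step 1. [col 1: N + F ≡ M (mod 10)] no forcing yet in column 1 (carry-in 0); M=4 is free and consistent — try it, so M=4.
Step 2. [col 1: N + F ≡ M (mod 10)] no forcing yet in column 1 (carry-in 0); F=3 is free and consistent — try it ⇒ F=3.
Step 3. [col 1: N + F ≡ M (mod 10)] from column 1 (F=3, M=4, carry-in 0, digits 3,4 already taken and all letters distinct): N must equal 1, so N=1.
Step 4. [col 2: W + O ≡ R (mod 10)] R=7 is one option consistent with column 2 (W + O ≡ R (mod 10), carry-in 0) — take it, so R=7.
Step 5. [col 2: W + O ≡ R (mod 10)] column 2 (W + O ≡ R (mod 10), carry-in 0) doesn't pin W yet; pick W=2 and continue ⇒ W=2.
Step 6. [col 2: W + O ≡ R (mod 10)] from column 2 (W=2, R=7, carry-in 0, digits 1,2,3,4,7 already taken and all letters distinct): O must equal 5. So O=5.
Step 7. [col 3: R + N ≡ A (mod 10)] in column 3 we have R+N≡A with carry-in 0; given R=7, N=1 and digits 1,2,3,4,5,7 already taken and all letters distinct, that pins A to 8. So A=8.
Step 8. [col 4: E + E ≡ A (mod 10)] from column 4 (A=8, carry-in 0, digits 1,2,3,4,5,7,8 already taken and all letters distinct): E must equal 9, so E=9.
Step 9. [col 5: F + L ≡ J (mod 10)] from column 5 (F=3, carry-in 1, digits 1,2,3,4,5,7,8,9 already taken and all letters distinct): L must equal 6 ⇒ L=6.
Step 10. [col 5: F + L ≡ J (mod 10)] column 5 reads F+L+carry(1)=J with F=3, L=6; with digits 1,2,3,4,5,6,7,8,9 already taken and all letters distinct, the only value for J is 0. So J=0.

Answer: A=8, E=9, F=3, J=0, L=6, M=4, N=1, O=5, R=7, W=2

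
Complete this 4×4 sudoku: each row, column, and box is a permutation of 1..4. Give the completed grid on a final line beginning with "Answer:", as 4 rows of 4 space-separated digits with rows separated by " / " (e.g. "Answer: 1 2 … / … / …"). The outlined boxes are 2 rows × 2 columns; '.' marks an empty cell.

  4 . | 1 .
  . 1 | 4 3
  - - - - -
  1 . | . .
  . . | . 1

Step 1. [r4c1∈{2,3}] r4c1 is the only open cell in col 1 admitting 3, so r4c1=3.
Step 2. [r4c3∈{2}] r4c3 has the single candidate 2, so r4c3=2.
Step 3. [r3c2∈{2,4}] 2 has one home in row 3: r3c2, so r3c2=2.
Step 4. [r2c1∈{2}] r2c1 has the single candidate 2, so r2c1=2.
Step 5. [r3c4∈{4}] r3c4 is down to just 4. So r3c4=4.
Step 6. [r3c3∈{3}] r3c3's peers cover all but 3, so r3c3=3.
Step 7. [r4c2∈{4}] nothing but 4 survives at r4c2 ⇒ r4c2=4.
Step 8. [r1c4∈{2}] nothing but 2 survives at r1c4 ⇒ r1c4=2.
Step 9. [r1c2∈{3}] r1c2's peers cover all but 3 ⇒ r1c2=3.

Answer: 4 3 1 2 / 2 1 4 3 / 1 2 3 4 / 3 4 2 1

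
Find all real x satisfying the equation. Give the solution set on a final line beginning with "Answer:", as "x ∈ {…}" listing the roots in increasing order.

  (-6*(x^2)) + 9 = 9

Step 1. [(-6*(x^2)) + 9 = 9] peel the +9: subtract 9 from each side, so sub: -6*(x^2) = 0.
Step 2. [-6*(x^2) = 0] leading coefficient -6: divide by -6 ⇒ div: x^2 = 0.
Step 3. [x^2 = 0] LHS squared, RHS 0 ≥ 0: apply √ (±). So sqrt: x = 0.

Answer: x ∈ {0}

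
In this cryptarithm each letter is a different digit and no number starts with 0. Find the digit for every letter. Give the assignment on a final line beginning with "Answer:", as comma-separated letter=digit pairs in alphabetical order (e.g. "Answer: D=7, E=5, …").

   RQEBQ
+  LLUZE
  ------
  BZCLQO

Step 1. [col 1: Q + E ≡ O (mod 10)] column 1 (Q + E ≡ O (mod 10), carry-in 0) doesn't pin E yet; pick E=6 and continue, so E=6.
Step 2. [col 1: Q + E ≡ O (mod 10)] O=0 is one option consistent with column 1 (Q + E ≡ O (mod 10), carry-in 0) — take it. So O=0.
Step 3. [col 1: Q + E ≡ O (mod 10)] column 1 reads Q+E+carry(0)=O with E=6, O=0; with digits 0,6 already taken and all letters distinct, the only value for Q is 4, so Q=4.
Step 4. [col 2: B + Z ≡ Q (mod 10)] several values work for Z in column 2 (B + Z ≡ Q (mod 10), carry-in 1); try Z=2, so Z=2.
Step 5. [col 2: B + Z ≡ Q (mod 10)] from column 2 (Z=2, Q=4, carry-in 1, digits 0,2,4,6 already taken and all letters distinct): B must equal 1. So B=1.
Step 6. [col 3: E + U ≡ L (mod 10)] several values work for L in column 3 (E + U ≡ L (mod 10), carry-in 0); try L=3, so L=3.
Step 7. [col 3: E + U ≡ L (mod 10)] column 3: given E=6, L=3, carry-in 0, and digits 0,1,2,3,4,6 already taken and all letters distinct, E+U≡L (mod 10) forces U=7, so U=7.
Step 8. [col 4: Q + L ≡ C (mod 10)] from column 4 (Q=4, L=3, carry-in 1, digits 0,1,2,3,4,6,7 already taken and all letters distinct): C must equal 8. So C=8.
Step 9. [col 5: R + L ≡ Z (mod 10)] column 5 reads R+L+carry(0)=Z with L=3, Z=2; with digits 0,1,2,3,4,6,7,8 already taken and all letters distinct, the only value for R is 9, so R=9.

Answer: B=1, C=8, E=6, L=3, O=0, Q=4, R=9, U=7, Z=2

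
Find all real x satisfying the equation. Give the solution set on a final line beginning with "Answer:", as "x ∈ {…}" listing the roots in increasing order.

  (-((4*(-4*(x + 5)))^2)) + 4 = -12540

Step 1. [(-((4*(-4*(x + 5)))^2)) + 4 = -12540] 4 comes off first (subtract 4), so sub: -((4*(-4*(x + 5)))^2) = -12544.
Step 2. [-((4*(-4*(x + 5)))^2) = -12544] LHS negated; negate both sides. So neg: (4*(-4*(x + 5)))^2 = 12544.
Step 3. [(4*(-4*(x + 5)))^2 = 12544] 12544 ≥ 0, LHS is (·)² — take ±√ ⇒ sqrt: 4*(-4*(x + 5)) = 112 or -112.
Step 4. [4*(-4*(x + 5)) = 112 or -112] leading coefficient 4: divide by 4, so div: -4*(x + 5) = 28 or -28.
Step 5. [-4*(x + 5) = 28 or -28] -4 out front; divide by -4. So div: x + 5 = -7 or 7.
Step 6. [x + 5 = -7 or 7] peel the +5: subtract 5 from each side. So sub: x = -12 or 2.

Answer: x ∈ {-12, 2}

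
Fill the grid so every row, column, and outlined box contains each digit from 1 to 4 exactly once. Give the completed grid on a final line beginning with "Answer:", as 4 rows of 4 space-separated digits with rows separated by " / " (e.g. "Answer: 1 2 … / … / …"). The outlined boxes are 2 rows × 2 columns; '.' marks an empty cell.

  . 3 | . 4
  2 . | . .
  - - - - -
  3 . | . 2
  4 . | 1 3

Step 1. [r3c2∈{1}] r3c2's peers cover all but 1. So r3c2=1.
Step 2. [r4c2∈{2}] r4c2 is down to just 2. So r4c2=2.
Step 3. [r2c4∈{1}] r2c4 has the single candidate 1, so r2c4=1.
Step 4. [r3c3∈{4}] only 4 remains possible at r3c3. So r3c3=4.
Step 5. [r2c3∈{3}] r2c3 is down to just 3, so r2c3=3.
Step 6. [r1c3∈{2}] only 2 remains possible at r1c3, so r1c3=2.
Step 7. [r2c2∈{4}] r2c2 has the single candidate 4. So r2c2=4.
Step 8. [r1c1∈{1}] r1c1's peers cover all but 1, so r1c1=1.

Answer: 1 3 2 4 / 2 4 3 1 / 3 1 4 2 / 4 2 1 3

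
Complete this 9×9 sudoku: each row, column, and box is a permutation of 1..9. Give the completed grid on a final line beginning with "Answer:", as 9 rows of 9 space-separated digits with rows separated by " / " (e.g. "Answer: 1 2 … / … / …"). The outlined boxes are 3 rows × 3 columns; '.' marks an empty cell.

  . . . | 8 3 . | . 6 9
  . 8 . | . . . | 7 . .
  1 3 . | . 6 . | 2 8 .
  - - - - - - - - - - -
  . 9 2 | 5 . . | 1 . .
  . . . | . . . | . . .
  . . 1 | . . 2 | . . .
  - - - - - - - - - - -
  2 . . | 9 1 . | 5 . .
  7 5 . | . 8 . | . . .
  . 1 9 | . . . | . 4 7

Step 1. [r7c8∈{3}] r7c8's peers cover all but 3, so r7c8=3.
Step 2. [r1c7∈{4}] r1c7's peers cover all but 4. So r1c7=4.
Step 3. [r1c1∈{5}] nothing but 5 survives at r1c1 ⇒ r1c1=5.
Step 4. [r5c3∈{3,4,5,6,7,8}] r5c3 is the only open cell in col 3 admitting 5 ⇒ r5c3=5.
Step 5. [r7c6∈{4,6,7}] across row 7, 7 lands solely at r7c6. So r7c6=7.
Step 6. [r3c6∈{4,5,9}] 9 has one home in row 3: r3c6 ⇒ r3c6=9.
Step 7. [r8c3∈{3,4,6}] across col 3, 3 lands solely at r8c3. So r8c3=3.
Step 8. [r2c9∈{1,3,5}] r2c9 is the only open cell in row 2 admitting 3 ⇒ r2c9=3.
Step 9. [r7c3∈{4,6,8}] col 3 places 8 nowhere but r7c3, so r7c3=8.
Step 10. [r9c1∈{6}] r9c1's peers cover all but 6 ⇒ r9c1=6.
Step 11. [r7c9∈{6}] r7c9's peers cover all but 6 ⇒ r7c9=6.
Step 12. [r4c6∈{3,4,6,8}] in row 4, 6 fits only at r4c6 ⇒ r4c6=6.
Step 13. [r5c6∈{1,3,4,8}] r5c6 is the only open cell in col 6 admitting 8. So r5c6=8.
Step 14. [r5c4∈{1,3,4,7}] r5c4 is the only open cell in row 5 admitting 1. So r5c4=1.
Step 15. [r6c4∈{3,4,7}] box 5 places 3 nowhere but r6c4 ⇒ r6c4=3.
Step 16. [r5c7∈{3,6,9}] in col 7, 3 fits only at r5c7. So r5c7=3.
Step 17. [r5c1∈{4}] nothing but 4 survives at r5c1. So r5c1=4.
Step 18. [r6c1∈{8}] nothing but 8 survives at r6c1 ⇒ r6c1=8.
Step 19. [r9c4∈{2}] r9c4 is down to just 2. So r9c4=2.
Step 20. [r2c4∈{4}] r2c4 has the single candidate 4, so r2c4=4.
Step 21. [r2c8∈{1,5}] 1 has one home in box 3: r2c8, so r2c8=1.
Step 22. [r4c8∈{7}] r4c8 is down to just 7 ⇒ r4c8=7.
Step 23. [r5c2∈{6,7}] 6 has one home in row 5: r5c2 ⇒ r5c2=6.
Step 24. [r4c5∈{4}] r4c5 has the single candidate 4, so r4c5=4.
Step 25. [r5c5∈{7,9}] 7 has one home in row 5: r5c5 ⇒ r5c5=7.
Step 26. [r5c8∈{2,9}] r5c8 is the only open cell in row 5 admitting 9, so r5c8=9.
Step 27. [r1c3∈{7}] r1c3 has the single candidate 7, so r1c3=7.
Step 28. [r2c6∈{5}] r2c6 is down to just 5. So r2c6=5.
Step 29. [r3c9∈{5}] only 5 remains possible at r3c9, so r3c9=5.
Step 30. [r8c9∈{1,2}] row 8 places 1 nowhere but r8c9. So r8c9=1.
Step 31. [r2c3∈{6}] r2c3's peers cover all but 6 ⇒ r2c3=6.
Step 32. [r9c7∈{8}] r9c7 has the single candidate 8 ⇒ r9c7=8.
Step 33. [r3c3∈{4}] r3c3 is down to just 4, so r3c3=4.
Step 34. [r6c9∈{4}] r6c9's peers cover all but 4 ⇒ r6c9=4.
Step 35. [r6c5∈{9}] r6c5's peers cover all but 9 ⇒ r6c5=9.
Step 36. [r8c7∈{9}] r8c7 is down to just 9 ⇒ r8c7=9.
Step 37. [r2c1∈{9}] r2c1's peers cover all but 9. So r2c1=9.
Step 38. [r9c5∈{5}] nothing but 5 survives at r9c5, so r9c5=5.
Step 39. [r8c8∈{2}] r8c8 has the single candidate 2. So r8c8=2.
Step 40. [r7c2∈{4}] r7c2's peers cover all but 4. So r7c2=4.
Step 41. [r6c2∈{7}] r6c2 has the single candidate 7, so r6c2=7.
Step 42. [r6c8∈{5}] r6c8's peers cover all but 5, so r6c8=5.
Step 43. [r1c2∈{2}] r1c2's peers cover all but 2. So r1c2=2.
Step 44. [r6c7∈{6}] r6c7 is down to just 6 ⇒ r6c7=6.
Step 45. [r1c6∈{1}] r1c6 is down to just 1. So r1c6=1.
Step 46. [r2c5∈{2}] r2c5's peers cover all but 2. So r2c5=2.
Step 47. [r4c1∈{3}] r4c1's peers cover all but 3. So r4c1=3.
Step 48. [r8c4∈{6}] only 6 remains possible at r8c4 ⇒ r8c4=6.
Step 49. [r4c9∈{8}] nothing but 8 survives at r4c9, so r4c9=8.
Step 50. [r5c9∈{2}] r5c9 is down to just 2. So r5c9=2.
Step 51. [r9c6∈{3}] r9c6 has the single candidate 3 ⇒ r9c6=3.
Step 52. [r8c6∈{4}] r8c6's peers cover all but 4 ⇒ r8c6=4.
Step 53. [r3c4∈{7}] only 7 remains possible at r3c4. So r3c4=7.

Answer: 5 2 7 8 3 1 4 6 9 / 9 8 6 4 2 5 7 1 3 / 1 3 4 7 6 9 2 8 5 / 3 9 2 5 4 6 1 7 8 / 4 6 5 1 7 8 3 9 2 / 8 7 1 3 9 2 6 5 4 / 2 4 8 9 1 7 5 3 6 / 7 5 3 6 8 4 9 2 1 / 6 1 9 2 5 3 8 4 7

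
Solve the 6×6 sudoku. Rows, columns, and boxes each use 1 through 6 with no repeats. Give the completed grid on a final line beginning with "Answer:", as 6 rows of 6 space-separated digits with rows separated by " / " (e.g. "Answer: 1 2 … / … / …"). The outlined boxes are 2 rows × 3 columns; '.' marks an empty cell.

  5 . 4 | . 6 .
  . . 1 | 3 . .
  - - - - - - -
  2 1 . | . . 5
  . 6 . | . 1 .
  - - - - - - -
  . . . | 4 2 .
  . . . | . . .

Step 1. [r6c4∈{1,5,6}] col 4 places 5 nowhere but r6c4. So r6c4=5.
Step 2. [r6c5∈{3}] r6c5's peers cover all but 3 ⇒ r6c5=3.
Step 3. [r4c6∈{2,3,4}] across col 6, 3 lands solely at r4c6. So r4c6=3.
Step 4. [r5c1∈{1,3,6}] across col 1, 3 lands solely at r5c1, so r5c1=3.
Step 5. [r2c2∈{2}] r2c2 is down to just 2 ⇒ r2c2=2.
Step 6. [r5c6∈{1,6}] across row 5, 1 lands solely at r5c6 ⇒ r5c6=1.
Step 7. [r5c3∈{5,6}] in row 5, 6 fits only at r5c3 ⇒ r5c3=6.
Step 8. [r1c6∈{2}] r1c6 is down to just 2 ⇒ r1c6=2.
Step 9. [r3c5∈{4}] only 4 remains possible at r3c5 ⇒ r3c5=4.
Step 10. [r4c1∈{4}] r4c1 has the single candidate 4 ⇒ r4c1=4.
Step 11. [r5c2∈{5}] only 5 remains possible at r5c2. So r5c2=5.
Step 12. [r1c4∈{1}] r1c4 is down to just 1. So r1c4=1.
Step 13. [r3c4∈{6}] r3c4's peers cover all but 6. So r3c4=6.
Step 14. [r2c1∈{6}] r2c1 is down to just 6, so r2c1=6.
Step 15. [r4c4∈{2}] r4c4 is down to just 2. So r4c4=2.
Step 16. [r1c2∈{3}] r1c2's peers cover all but 3 ⇒ r1c2=3.
Step 17. [r6c2∈{4}] only 4 remains possible at r6c2. So r6c2=4.
Step 18. [r4c3∈{5}] r4c3's peers cover all but 5. So r4c3=5.
Step 19. [r2c5∈{5}] r2c5 is down to just 5 ⇒ r2c5=5.
Step 20. [r2c6∈{4}] r2c6's peers cover all but 4, so r2c6=4.
Step 21. [r6c6∈{6}] r6c6 has the single candidate 6 ⇒ r6c6=6.
Step 22. [r3c3∈{3}] only 3 remains possible at r3c3. So r3c3=3.
Step 23. [r6c1∈{1}] nothing but 1 survives at r6c1. So r6c1=1.
Step 24. [r6c3∈{2}] r6c3 has the single candidate 2 ⇒ r6c3=2.

Answer: 5 3 4 1 6 2 / 6 2 1 3 5 4 / 2 1 3 6 4 5 / 4 6 5 2 1 3 / 3 5 6 4 2 1 / 1 4 2 5 3 6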